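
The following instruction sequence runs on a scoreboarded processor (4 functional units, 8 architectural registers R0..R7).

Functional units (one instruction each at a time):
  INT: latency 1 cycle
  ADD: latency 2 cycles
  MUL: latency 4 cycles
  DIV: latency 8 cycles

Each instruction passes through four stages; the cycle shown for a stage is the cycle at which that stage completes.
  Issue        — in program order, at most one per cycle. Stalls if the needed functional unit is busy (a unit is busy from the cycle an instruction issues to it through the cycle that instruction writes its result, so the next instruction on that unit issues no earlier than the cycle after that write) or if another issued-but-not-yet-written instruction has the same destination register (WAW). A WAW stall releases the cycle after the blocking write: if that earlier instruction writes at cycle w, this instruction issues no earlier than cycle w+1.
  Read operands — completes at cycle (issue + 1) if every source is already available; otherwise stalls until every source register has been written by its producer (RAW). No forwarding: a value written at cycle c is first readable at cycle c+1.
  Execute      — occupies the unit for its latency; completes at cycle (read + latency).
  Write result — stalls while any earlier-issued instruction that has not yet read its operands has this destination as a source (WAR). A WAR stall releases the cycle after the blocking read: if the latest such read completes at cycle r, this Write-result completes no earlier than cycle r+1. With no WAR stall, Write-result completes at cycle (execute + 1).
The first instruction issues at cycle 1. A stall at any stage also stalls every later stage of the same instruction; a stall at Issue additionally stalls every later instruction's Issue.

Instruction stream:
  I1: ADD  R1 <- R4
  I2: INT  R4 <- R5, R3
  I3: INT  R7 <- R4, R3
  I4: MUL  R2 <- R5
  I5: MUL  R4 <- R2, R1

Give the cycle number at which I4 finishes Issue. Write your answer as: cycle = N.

cycle = 7

[1] issue I1 (ADD)
[2] I1 read-ops; issue I2 (INT)
[3] I2 read-ops
[4] I1 finished on ADD; I2 finished on INT
[5] I1→R1; I2→R4
[6] issue I3 (INT)
[7] I3 read-ops; issue I4 (MUL)
[8] I3 finished on INT; I4 read-ops
[9] I3→R7
[12] I4 finished on MUL
[13] I4→R2
[14] issue I5 (MUL)
[15] I5 read-ops
[19] I5 finished on MUL
[20] I5→R4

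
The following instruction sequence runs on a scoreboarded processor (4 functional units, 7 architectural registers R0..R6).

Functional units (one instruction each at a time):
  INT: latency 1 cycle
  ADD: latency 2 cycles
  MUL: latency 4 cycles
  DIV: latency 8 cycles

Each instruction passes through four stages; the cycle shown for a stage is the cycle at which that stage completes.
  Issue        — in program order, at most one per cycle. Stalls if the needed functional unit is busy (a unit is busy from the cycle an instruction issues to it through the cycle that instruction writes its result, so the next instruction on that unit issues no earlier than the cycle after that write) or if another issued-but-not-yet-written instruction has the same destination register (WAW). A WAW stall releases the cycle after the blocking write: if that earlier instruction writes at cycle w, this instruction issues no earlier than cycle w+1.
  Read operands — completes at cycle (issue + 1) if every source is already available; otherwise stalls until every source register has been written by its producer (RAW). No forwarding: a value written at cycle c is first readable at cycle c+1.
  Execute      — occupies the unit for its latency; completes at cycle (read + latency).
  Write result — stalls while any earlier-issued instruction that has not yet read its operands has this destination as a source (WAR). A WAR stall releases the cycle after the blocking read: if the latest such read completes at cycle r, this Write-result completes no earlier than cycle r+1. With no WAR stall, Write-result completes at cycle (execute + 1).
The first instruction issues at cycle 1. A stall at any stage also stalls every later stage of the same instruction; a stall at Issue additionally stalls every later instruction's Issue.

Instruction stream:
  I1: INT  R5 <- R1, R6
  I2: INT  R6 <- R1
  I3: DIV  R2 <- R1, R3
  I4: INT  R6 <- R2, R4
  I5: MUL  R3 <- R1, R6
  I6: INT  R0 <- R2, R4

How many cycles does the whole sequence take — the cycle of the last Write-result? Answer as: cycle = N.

cycle = 25

c1: issue I1 (INT)
c2: I1 read-ops
c3: I1 finished on INT
c4: I1→R5
c5: issue I2 (INT)
c6: I2 read-ops, issue I3 (DIV)
c7: I2 finished on INT, I3 read-ops
c8: I2→R6
c9: issue I4 (INT)
c10: issue I5 (MUL)
c15: I3 finished on DIV
c16: I3→R2
c17: I4 read-ops
c18: I4 finished on INT
c19: I4→R6
c20: I5 read-ops, issue I6 (INT)
c21: I6 read-ops
c22: I6 finished on INT
c23: I6→R0
c24: I5 finished on MUL
c25: I5→R3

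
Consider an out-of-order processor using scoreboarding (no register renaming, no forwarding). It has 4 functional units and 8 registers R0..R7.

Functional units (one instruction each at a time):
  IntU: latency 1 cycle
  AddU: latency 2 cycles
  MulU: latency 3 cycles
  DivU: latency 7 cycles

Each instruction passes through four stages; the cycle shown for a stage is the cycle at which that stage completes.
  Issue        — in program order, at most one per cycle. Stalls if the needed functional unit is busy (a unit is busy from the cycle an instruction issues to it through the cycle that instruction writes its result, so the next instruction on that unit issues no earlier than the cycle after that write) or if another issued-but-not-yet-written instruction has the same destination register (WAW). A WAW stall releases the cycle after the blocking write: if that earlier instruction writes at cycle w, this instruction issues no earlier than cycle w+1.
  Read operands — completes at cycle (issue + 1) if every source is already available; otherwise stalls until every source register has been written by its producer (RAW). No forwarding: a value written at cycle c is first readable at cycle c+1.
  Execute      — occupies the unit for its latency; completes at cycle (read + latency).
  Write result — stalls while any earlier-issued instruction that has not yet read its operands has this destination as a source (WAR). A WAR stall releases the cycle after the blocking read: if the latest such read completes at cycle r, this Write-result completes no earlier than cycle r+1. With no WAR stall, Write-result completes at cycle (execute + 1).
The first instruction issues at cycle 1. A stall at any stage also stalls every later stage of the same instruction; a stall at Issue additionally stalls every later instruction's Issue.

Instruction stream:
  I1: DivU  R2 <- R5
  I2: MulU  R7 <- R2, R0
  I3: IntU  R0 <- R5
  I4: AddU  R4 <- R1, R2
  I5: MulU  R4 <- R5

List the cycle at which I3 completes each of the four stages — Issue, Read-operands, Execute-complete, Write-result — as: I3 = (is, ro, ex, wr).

I3 = (3, 4, 5, 12)

t=1  issue I1 (DivU)
t=2  I1 read-ops; issue I2 (MulU)
t=3  issue I3 (IntU)
t=4  I3 read-ops; issue I4 (AddU)
t=5  I3 finished on IntU
t=9  I1 finished on DivU
t=10  I1→R2
t=11  I2 read-ops; I4 read-ops
t=12  I3→R0
t=13  I4 finished on AddU
t=14  I2 finished on MulU; I4→R4
t=15  I2→R7
t=16  issue I5 (MulU)
t=17  I5 read-ops
t=20  I5 finished on MulU
t=21  I5→R4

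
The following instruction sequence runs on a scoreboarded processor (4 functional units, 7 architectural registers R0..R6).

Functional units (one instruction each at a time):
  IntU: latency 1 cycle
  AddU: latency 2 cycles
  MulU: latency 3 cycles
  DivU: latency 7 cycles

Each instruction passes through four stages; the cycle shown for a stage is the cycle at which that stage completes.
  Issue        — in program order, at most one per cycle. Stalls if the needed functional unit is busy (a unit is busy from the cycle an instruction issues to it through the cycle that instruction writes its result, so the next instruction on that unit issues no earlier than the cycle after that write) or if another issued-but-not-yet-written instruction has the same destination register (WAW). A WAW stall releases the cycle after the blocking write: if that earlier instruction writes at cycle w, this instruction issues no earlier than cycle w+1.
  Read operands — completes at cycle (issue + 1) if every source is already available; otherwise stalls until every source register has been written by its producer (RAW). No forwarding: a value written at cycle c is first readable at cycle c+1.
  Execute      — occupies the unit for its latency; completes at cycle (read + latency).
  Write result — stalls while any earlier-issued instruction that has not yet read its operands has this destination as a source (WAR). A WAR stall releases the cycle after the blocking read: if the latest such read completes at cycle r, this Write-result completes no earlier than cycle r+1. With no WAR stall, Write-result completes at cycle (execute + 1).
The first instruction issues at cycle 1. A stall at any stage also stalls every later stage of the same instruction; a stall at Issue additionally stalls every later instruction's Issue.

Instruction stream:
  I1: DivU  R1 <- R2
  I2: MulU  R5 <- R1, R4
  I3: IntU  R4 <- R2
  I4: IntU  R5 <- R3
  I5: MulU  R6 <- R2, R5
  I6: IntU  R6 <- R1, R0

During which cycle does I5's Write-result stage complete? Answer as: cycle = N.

cycle = 24

t=1  I1 issues→DivU
t=2  I1 reads · I2 issues→MulU
t=3  I3 issues→IntU
t=4  I3 reads
t=5  I3 exec-done
t=9  I1 exec-done
t=10  I1 writes R1
t=11  I2 reads
t=12  I3 writes R4
t=14  I2 exec-done
t=15  I2 writes R5
t=16  I4 issues→IntU
t=17  I4 reads · I5 issues→MulU
t=18  I4 exec-done
t=19  I4 writes R5
t=20  I5 reads
t=23  I5 exec-done
t=24  I5 writes R6
t=25  I6 issues→IntU
t=26  I6 reads
t=27  I6 exec-done
t=28  I6 writes R6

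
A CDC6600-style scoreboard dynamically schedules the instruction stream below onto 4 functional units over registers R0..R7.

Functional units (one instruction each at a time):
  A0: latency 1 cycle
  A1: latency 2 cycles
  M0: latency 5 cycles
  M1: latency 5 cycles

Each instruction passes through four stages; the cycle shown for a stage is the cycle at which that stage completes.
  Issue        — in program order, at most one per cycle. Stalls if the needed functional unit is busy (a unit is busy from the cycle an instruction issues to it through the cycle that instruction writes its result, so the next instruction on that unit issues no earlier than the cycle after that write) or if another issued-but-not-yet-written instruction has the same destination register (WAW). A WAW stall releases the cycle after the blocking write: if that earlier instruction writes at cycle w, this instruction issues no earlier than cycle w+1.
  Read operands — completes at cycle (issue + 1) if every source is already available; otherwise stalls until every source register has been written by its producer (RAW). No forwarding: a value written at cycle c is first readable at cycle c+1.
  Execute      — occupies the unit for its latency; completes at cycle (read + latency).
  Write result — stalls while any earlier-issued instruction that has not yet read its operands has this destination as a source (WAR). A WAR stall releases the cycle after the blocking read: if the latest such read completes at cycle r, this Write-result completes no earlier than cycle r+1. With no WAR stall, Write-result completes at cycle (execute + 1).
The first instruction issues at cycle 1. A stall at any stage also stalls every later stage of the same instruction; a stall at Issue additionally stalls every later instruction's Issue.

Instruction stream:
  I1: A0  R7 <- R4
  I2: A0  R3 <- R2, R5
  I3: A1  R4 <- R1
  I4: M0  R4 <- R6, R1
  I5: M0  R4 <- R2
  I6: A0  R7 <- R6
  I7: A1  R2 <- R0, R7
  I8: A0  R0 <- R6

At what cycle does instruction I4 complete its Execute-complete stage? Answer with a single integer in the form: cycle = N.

1) issue 1, read 2, done 3, write 4
2) issue 5, read 6, done 7, write 8  <struct: A0 busy until I1 writes@4>
3) issue 6, read 7, done 9, write 10
4) issue 11, read 12, done 17, write 18  <WAW R4: wait I3 write@10>
5) issue 19, read 20, done 25, write 26  <struct: M0 busy until I4 writes@18>
6) issue 20, read 21, done 22, write 23
7) issue 21, read 24, done 26, write 27  <RAW R7: wait I6 write@23>
8) issue 24, read 25, done 26, write 27  <struct: A0 busy until I6 writes@23>

cycle = 17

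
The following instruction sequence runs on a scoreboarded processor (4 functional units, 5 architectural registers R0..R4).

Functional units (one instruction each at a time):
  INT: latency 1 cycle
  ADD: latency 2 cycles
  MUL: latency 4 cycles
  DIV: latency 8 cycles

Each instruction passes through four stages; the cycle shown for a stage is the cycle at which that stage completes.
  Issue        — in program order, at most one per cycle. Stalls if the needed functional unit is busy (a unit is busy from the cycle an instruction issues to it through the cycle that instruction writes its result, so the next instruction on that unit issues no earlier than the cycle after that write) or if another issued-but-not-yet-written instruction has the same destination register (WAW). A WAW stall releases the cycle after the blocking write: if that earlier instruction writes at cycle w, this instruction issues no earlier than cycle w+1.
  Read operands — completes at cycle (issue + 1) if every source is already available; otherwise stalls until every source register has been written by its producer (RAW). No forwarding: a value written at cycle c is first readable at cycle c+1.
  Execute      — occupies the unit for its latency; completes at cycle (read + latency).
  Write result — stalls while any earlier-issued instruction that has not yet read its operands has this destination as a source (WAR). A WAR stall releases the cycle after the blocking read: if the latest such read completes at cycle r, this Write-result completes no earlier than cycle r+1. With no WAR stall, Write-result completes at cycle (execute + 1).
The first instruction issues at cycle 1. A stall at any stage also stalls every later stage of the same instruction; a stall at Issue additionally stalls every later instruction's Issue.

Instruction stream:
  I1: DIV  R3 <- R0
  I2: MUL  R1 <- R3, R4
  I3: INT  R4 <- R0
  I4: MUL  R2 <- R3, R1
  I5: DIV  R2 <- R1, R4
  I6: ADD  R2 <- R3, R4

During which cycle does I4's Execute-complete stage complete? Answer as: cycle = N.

cycle = 23

[1] I1 dispatched to DIV
[2] I1 operands ready; I2 dispatched to MUL
[3] I3 dispatched to INT
[4] I3 operands ready
[5] I3 complete
[10] I1 complete
[11] R3←I1
[12] I2 operands ready
[13] R4←I3
[16] I2 complete
[17] R1←I2
[18] I4 dispatched to MUL
[19] I4 operands ready
[23] I4 complete
[24] R2←I4
[25] I5 dispatched to DIV
[26] I5 operands ready
[34] I5 complete
[35] R2←I5
[36] I6 dispatched to ADD
[37] I6 operands ready
[39] I6 complete
[40] R2←I6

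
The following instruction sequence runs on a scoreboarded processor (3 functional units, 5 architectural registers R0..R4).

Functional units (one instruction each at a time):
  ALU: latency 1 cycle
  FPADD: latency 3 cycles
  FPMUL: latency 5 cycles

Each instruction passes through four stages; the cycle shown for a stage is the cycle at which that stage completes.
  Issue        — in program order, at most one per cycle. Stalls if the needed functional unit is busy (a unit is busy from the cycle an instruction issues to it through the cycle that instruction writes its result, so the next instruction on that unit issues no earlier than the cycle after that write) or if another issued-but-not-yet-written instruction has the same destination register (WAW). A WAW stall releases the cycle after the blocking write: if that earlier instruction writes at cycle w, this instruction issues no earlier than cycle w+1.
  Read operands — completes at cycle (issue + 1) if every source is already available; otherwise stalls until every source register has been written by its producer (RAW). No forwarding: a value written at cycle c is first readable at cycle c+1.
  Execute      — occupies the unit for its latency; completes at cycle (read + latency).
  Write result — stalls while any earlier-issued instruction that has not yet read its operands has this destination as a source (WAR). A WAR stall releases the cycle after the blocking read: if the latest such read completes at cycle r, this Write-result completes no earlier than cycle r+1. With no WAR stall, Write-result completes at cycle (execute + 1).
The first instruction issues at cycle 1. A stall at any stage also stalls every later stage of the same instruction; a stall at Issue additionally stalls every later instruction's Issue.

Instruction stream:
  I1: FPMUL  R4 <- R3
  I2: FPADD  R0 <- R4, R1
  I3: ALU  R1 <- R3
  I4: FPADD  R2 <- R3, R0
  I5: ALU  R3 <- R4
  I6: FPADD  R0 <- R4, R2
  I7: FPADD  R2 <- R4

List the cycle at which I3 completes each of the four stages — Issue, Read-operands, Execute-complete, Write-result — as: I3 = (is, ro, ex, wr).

[1] I1 issues→FPMUL
[2] I1 reads, I2 issues→FPADD
[3] I3 issues→ALU
[4] I3 reads
[5] I3 exec-done
[7] I1 exec-done
[8] I1 writes R4
[9] I2 reads
[10] I3 writes R1
[12] I2 exec-done
[13] I2 writes R0
[14] I4 issues→FPADD
[15] I4 reads, I5 issues→ALU
[16] I5 reads
[17] I5 exec-done
[18] I4 exec-done, I5 writes R3
[19] I4 writes R2
[20] I6 issues→FPADD
[21] I6 reads
[24] I6 exec-done
[25] I6 writes R0
[26] I7 issues→FPADD
[27] I7 reads
[30] I7 exec-done
[31] I7 writes R2

I3 = (3, 4, 5, 10)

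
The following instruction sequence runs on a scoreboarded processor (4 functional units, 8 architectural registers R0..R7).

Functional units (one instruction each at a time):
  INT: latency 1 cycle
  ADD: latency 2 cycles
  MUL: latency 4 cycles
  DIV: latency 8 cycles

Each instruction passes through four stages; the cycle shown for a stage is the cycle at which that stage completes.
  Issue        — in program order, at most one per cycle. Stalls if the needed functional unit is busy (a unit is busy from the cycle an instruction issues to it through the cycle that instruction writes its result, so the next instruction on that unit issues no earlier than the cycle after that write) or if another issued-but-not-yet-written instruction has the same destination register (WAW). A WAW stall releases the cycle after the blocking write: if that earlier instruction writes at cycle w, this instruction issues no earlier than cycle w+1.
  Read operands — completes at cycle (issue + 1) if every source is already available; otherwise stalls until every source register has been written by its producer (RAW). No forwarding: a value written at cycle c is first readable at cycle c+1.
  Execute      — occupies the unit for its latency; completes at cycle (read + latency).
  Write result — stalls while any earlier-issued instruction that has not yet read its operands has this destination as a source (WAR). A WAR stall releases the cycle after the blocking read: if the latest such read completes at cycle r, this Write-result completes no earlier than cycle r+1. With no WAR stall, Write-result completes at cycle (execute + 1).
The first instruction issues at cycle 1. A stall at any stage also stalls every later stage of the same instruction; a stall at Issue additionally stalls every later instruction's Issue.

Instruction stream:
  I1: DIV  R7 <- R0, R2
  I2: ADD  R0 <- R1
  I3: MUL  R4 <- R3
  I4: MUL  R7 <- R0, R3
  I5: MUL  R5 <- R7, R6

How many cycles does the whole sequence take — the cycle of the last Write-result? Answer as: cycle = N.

cycle = 25

I1  is:1  ro:2  ex:10  wr:11
I2  is:2  ro:3  ex:5  wr:6
I3  is:3  ro:4  ex:8  wr:9
I4  is:12  ro:13  ex:17  wr:18  — WAW R7: wait I1 write@11
I5  is:19  ro:20  ex:24  wr:25  — struct: MUL busy until I4 writes@18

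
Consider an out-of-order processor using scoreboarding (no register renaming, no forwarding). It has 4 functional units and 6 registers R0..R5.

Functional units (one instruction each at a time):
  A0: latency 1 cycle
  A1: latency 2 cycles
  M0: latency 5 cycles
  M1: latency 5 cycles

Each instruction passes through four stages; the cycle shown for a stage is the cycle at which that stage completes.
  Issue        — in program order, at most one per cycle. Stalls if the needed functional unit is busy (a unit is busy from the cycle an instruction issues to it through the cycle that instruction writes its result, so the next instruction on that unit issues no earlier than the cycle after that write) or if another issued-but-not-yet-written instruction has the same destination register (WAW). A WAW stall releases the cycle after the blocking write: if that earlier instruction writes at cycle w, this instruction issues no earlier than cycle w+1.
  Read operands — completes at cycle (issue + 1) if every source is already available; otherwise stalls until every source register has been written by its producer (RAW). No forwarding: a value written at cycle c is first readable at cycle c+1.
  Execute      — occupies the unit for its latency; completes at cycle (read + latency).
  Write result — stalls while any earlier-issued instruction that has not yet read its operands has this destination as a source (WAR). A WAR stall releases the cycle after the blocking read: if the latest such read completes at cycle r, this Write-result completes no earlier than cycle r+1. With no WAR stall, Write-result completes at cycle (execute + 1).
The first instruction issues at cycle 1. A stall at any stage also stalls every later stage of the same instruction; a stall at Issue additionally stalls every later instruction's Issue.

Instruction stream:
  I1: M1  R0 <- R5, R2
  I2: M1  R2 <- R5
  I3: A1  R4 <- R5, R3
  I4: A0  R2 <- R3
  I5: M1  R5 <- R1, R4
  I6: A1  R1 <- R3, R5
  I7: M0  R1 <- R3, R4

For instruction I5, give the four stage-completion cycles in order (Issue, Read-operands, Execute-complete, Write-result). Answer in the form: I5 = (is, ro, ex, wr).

I5 = (18, 19, 24, 25)

I1 -> (1, 2, 7, 8)
I2 -> (9, 10, 15, 16)  // struct: M1 busy until I1 writes@8
I3 -> (10, 11, 13, 14)
I4 -> (17, 18, 19, 20)  // WAW R2: wait I2 write@16
I5 -> (18, 19, 24, 25)
I6 -> (19, 26, 28, 29)  // RAW R5: wait I5 write@25
I7 -> (30, 31, 36, 37)  // WAW R1: wait I6 write@29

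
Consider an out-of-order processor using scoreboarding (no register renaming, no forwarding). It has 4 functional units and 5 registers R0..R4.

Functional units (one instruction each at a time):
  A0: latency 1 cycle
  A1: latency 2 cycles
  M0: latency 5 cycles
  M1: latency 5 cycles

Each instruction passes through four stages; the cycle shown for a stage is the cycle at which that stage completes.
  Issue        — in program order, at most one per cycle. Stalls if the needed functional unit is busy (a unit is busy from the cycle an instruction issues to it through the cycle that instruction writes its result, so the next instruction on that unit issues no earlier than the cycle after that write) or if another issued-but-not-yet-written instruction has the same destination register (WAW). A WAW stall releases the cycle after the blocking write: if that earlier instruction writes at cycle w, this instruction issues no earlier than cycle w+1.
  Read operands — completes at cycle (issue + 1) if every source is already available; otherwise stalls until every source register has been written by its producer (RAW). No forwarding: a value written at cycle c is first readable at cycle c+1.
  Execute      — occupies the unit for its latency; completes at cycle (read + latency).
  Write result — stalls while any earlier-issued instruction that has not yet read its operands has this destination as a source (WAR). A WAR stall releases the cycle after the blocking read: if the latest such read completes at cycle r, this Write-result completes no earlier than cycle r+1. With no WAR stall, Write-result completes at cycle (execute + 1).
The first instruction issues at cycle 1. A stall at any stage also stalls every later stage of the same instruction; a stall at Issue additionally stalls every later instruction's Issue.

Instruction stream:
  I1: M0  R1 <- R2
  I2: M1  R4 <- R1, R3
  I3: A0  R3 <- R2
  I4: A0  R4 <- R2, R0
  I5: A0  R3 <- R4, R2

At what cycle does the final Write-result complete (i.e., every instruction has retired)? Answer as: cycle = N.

I1 -> (1, 2, 7, 8)
I2 -> (2, 9, 14, 15)  // RAW R1: wait I1 write@8
I3 -> (3, 4, 5, 10)  // WAR R3: wait I2 read@9
I4 -> (16, 17, 18, 19)  // WAW R4: wait I2 write@15
I5 -> (20, 21, 22, 23)  // struct: A0 busy until I4 writes@19

cycle = 23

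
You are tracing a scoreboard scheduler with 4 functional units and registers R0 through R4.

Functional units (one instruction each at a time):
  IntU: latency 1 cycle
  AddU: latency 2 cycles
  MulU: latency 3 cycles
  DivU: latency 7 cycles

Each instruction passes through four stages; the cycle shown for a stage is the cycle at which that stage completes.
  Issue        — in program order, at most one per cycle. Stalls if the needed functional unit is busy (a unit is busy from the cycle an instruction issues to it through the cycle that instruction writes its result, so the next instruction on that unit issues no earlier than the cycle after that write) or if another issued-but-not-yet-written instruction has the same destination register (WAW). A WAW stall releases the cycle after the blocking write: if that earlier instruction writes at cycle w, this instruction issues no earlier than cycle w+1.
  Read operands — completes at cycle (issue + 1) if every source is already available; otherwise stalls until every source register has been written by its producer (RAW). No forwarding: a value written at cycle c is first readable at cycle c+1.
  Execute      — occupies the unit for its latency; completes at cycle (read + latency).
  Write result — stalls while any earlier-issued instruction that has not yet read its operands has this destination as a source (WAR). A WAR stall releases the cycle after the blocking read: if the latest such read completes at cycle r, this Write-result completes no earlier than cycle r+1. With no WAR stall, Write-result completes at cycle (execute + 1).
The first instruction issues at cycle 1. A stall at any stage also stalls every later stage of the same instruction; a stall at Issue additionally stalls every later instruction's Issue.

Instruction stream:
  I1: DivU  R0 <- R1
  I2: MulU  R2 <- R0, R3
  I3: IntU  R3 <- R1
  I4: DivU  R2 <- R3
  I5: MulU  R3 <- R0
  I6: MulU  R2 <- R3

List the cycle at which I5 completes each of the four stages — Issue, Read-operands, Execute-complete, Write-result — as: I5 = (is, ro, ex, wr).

I5 = (17, 18, 21, 22)

t=1  I1→DivU
t=2  I1 RO, I2→MulU
t=3  I3→IntU
t=4  I3 RO
t=5  I3 EX
t=9  I1 EX
t=10  I1 WR R0
t=11  I2 RO
t=12  I3 WR R3
t=14  I2 EX
t=15  I2 WR R2
t=16  I4→DivU
t=17  I4 RO, I5→MulU
t=18  I5 RO
t=21  I5 EX
t=22  I5 WR R3
t=24  I4 EX
t=25  I4 WR R2
t=26  I6→MulU
t=27  I6 RO
t=30  I6 EX
t=31  I6 WR R2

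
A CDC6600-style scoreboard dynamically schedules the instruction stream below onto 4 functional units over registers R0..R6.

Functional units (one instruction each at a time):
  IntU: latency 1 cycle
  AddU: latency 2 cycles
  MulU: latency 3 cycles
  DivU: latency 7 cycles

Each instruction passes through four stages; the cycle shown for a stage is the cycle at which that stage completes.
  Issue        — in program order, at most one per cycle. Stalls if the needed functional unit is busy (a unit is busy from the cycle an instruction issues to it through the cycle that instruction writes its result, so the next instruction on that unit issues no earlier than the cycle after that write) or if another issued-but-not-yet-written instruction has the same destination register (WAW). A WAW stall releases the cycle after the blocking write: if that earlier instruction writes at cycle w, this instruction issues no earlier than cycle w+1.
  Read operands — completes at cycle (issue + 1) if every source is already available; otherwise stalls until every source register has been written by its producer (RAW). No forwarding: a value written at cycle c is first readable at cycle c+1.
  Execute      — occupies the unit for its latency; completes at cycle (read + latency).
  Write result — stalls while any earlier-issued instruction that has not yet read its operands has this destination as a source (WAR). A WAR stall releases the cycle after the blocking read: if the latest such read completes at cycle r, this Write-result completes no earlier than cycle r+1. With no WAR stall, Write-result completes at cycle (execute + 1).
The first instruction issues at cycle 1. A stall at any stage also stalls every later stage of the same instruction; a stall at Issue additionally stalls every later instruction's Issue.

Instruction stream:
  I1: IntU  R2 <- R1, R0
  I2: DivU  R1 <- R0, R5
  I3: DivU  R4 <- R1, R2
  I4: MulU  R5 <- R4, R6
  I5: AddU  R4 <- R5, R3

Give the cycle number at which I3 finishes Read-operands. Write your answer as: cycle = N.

[1] I1 dispatched to IntU
[2] I1 operands ready · I2 dispatched to DivU
[3] I1 complete · I2 operands ready
[4] R2←I1
[10] I2 complete
[11] R1←I2
[12] I3 dispatched to DivU
[13] I3 operands ready · I4 dispatched to MulU
[20] I3 complete
[21] R4←I3
[22] I4 operands ready · I5 dispatched to AddU
[25] I4 complete
[26] R5←I4
[27] I5 operands ready
[29] I5 complete
[30] R4←I5

cycle = 13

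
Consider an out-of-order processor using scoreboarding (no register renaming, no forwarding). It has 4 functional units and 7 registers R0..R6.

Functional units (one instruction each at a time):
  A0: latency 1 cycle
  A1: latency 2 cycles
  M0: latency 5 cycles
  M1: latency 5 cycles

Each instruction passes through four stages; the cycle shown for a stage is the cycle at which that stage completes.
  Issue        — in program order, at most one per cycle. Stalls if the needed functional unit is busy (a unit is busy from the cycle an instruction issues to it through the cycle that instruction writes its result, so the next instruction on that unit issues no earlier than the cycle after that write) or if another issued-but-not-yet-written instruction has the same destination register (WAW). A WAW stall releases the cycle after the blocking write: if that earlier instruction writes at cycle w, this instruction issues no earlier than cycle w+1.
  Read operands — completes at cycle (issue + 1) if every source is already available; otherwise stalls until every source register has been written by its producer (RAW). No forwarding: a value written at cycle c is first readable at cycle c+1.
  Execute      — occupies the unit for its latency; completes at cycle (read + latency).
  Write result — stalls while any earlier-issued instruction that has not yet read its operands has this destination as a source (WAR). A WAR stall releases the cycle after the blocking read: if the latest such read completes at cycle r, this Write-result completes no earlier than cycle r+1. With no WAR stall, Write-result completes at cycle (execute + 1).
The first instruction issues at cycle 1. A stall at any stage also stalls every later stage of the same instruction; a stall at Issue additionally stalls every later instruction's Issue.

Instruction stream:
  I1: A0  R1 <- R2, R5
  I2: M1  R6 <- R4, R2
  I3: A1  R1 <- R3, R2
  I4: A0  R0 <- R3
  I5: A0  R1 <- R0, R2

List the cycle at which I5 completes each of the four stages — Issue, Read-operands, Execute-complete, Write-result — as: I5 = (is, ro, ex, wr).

I5 = (10, 11, 12, 13)

I1: IS=1 RO=2 EX=3 WR=4
I2: IS=2 RO=3 EX=8 WR=9
I3: IS=5 RO=6 EX=8 WR=9  [WAW R1: wait I1 write@4]
I4: IS=6 RO=7 EX=8 WR=9
I5: IS=10 RO=11 EX=12 WR=13  [struct: A0 busy until I4 writes@9]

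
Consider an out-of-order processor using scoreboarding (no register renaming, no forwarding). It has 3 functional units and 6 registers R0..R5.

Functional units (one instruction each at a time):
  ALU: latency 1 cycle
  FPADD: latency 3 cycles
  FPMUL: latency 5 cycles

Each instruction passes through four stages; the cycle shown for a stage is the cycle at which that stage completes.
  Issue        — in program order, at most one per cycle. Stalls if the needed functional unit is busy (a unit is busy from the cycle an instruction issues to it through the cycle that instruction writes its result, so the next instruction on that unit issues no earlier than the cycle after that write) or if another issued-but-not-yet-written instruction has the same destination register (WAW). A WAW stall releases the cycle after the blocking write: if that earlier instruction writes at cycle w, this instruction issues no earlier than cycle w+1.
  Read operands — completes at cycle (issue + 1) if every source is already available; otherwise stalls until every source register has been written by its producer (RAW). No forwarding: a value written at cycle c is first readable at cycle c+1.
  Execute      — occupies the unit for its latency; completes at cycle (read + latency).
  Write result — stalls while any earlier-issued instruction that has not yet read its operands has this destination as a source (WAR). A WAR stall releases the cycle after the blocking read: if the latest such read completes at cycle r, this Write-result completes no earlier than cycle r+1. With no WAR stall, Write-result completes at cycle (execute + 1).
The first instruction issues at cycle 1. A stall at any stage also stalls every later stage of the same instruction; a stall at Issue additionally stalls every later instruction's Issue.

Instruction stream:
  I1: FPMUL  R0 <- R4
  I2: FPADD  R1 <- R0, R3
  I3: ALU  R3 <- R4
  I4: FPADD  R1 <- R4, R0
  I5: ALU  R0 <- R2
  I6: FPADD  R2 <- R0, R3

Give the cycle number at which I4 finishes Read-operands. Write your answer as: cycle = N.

cycle = 15

t=1  I1 issues→FPMUL
t=2  I1 reads | I2 issues→FPADD
t=3  I3 issues→ALU
t=4  I3 reads
t=5  I3 exec-done
t=7  I1 exec-done
t=8  I1 writes R0
t=9  I2 reads
t=10  I3 writes R3
t=12  I2 exec-done
t=13  I2 writes R1
t=14  I4 issues→FPADD
t=15  I4 reads | I5 issues→ALU
t=16  I5 reads
t=17  I5 exec-done
t=18  I4 exec-done | I5 writes R0
t=19  I4 writes R1
t=20  I6 issues→FPADD
t=21  I6 reads
t=24  I6 exec-done
t=25  I6 writes R2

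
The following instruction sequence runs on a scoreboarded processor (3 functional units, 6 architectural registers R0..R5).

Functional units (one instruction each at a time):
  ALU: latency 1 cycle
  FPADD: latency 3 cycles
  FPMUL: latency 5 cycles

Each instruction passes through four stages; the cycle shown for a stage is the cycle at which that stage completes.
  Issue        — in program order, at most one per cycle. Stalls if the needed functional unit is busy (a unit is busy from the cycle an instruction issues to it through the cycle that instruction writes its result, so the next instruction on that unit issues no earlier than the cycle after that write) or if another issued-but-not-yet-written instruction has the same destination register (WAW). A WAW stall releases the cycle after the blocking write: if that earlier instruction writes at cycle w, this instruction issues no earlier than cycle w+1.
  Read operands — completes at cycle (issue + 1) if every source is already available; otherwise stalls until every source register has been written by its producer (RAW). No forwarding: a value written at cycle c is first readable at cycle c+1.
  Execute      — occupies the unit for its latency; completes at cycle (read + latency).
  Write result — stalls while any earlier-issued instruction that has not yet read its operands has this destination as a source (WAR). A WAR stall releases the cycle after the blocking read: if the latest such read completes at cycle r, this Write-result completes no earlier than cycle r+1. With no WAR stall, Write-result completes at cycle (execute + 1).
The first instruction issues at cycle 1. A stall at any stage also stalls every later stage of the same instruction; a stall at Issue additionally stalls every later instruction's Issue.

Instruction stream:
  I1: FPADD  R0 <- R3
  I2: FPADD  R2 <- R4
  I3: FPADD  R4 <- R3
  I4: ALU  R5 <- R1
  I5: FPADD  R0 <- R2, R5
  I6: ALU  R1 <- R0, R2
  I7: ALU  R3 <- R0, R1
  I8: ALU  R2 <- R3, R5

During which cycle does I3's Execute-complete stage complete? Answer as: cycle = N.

cycle = 17

1) issue 1, read 2, done 5, write 6
2) issue 7, read 8, done 11, write 12  <struct: FPADD busy until I1 writes@6>
3) issue 13, read 14, done 17, write 18  <struct: FPADD busy until I2 writes@12>
4) issue 14, read 15, done 16, write 17
5) issue 19, read 20, done 23, write 24  <struct: FPADD busy until I3 writes@18>
6) issue 20, read 25, done 26, write 27  <RAW R0: wait I5 write@24>
7) issue 28, read 29, done 30, write 31  <struct: ALU busy until I6 writes@27>
8) issue 32, read 33, done 34, write 35  <struct: ALU busy until I7 writes@31>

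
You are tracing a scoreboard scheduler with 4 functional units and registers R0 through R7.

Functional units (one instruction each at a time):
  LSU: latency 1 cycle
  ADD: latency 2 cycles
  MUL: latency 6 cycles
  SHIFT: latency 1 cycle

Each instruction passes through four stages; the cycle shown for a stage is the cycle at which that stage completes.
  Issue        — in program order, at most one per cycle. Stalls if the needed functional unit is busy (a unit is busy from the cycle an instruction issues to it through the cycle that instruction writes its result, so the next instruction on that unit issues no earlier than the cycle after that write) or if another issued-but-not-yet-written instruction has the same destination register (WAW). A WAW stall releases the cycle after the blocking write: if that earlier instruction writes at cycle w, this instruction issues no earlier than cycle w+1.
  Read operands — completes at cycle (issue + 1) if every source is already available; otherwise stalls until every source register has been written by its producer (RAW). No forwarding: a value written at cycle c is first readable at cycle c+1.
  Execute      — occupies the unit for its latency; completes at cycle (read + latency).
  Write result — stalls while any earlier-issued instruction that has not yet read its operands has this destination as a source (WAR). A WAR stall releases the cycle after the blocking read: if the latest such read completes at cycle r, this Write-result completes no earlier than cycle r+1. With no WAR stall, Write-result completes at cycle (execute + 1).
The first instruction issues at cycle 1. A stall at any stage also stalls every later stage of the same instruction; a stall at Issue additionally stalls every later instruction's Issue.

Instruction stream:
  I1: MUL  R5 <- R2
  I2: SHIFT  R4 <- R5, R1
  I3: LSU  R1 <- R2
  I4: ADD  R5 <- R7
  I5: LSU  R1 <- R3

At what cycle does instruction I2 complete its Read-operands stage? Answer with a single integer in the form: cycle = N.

cycle = 10

1) issue 1, read 2, done 8, write 9
2) issue 2, read 10, done 11, write 12  <RAW R5: wait I1 write@9>
3) issue 3, read 4, done 5, write 11  <WAR R1: wait I2 read@10>
4) issue 10, read 11, done 13, write 14  <WAW R5: wait I1 write@9>
5) issue 12, read 13, done 14, write 15  <struct: LSU busy until I3 writes@11>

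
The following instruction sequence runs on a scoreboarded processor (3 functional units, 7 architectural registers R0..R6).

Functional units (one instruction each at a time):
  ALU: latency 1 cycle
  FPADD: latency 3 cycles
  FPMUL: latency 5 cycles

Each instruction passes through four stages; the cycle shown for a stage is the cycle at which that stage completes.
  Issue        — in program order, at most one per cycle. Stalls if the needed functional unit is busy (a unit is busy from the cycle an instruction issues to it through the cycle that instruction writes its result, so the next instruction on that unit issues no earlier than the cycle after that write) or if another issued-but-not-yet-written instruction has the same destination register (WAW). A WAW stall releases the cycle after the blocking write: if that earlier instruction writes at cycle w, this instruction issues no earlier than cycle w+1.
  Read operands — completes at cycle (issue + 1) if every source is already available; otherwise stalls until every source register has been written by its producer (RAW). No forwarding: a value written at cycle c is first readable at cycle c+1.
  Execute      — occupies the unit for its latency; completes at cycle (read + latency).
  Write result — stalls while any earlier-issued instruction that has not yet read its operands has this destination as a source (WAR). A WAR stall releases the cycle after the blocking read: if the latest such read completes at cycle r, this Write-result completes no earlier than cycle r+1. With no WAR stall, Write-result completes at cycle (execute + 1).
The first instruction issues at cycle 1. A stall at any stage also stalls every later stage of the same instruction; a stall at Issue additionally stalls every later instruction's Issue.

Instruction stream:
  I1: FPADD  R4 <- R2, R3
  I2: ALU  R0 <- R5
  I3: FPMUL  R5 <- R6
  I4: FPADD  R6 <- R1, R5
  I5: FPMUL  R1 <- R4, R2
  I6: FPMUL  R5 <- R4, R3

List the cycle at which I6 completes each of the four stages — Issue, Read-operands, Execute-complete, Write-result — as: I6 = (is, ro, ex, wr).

I1: IS=1 RO=2 EX=5 WR=6
I2: IS=2 RO=3 EX=4 WR=5
I3: IS=3 RO=4 EX=9 WR=10
I4: IS=7 RO=11 EX=14 WR=15  [struct: FPADD busy until I1 writes@6; RAW R5: wait I3 write@10]
I5: IS=11 RO=12 EX=17 WR=18  [struct: FPMUL busy until I3 writes@10]
I6: IS=19 RO=20 EX=25 WR=26  [struct: FPMUL busy until I5 writes@18]

I6 = (19, 20, 25, 26)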